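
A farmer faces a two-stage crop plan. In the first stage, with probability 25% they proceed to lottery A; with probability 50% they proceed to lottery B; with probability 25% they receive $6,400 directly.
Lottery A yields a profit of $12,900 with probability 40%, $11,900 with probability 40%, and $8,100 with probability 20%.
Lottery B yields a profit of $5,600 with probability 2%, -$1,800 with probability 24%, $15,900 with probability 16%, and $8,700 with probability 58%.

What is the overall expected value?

EV(A) = 0.4 × 12900 + 0.4 × 11900 + 0.2 × 8100 = 5160 + 4760 + 1620 = 11540
EV(B) = 0.02 × 5600 + 0.24 × (-1800) + 0.16 × 15900 + 0.58 × 8700 = 112 − 432 + 2544 + 5046 = 7270
Branch C: 6400 (certain)
Overall = 0.25 × 11540 + 0.5 × 7270 + 0.25 × 6400 = 2885 + 3635 + 1600 = 8120

$8,120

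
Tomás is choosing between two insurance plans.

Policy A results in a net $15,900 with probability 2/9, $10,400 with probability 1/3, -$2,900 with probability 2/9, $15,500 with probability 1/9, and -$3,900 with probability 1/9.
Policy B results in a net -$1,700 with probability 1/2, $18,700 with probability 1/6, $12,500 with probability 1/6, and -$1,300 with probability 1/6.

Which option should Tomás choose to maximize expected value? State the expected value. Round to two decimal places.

Policy A = 2/9 × 15900 + 1/3 × 10400 + 2/9 × (-2900) + 1/9 × 15500 + 1/9 × (-3900) = 3533.3333 + 3466.6667 − 644.4444 + 1722.2222 − 433.3333 = 7644.4444
Policy B = 1/2 × (-1700) + 1/6 × 18700 + 1/6 × 12500 + 1/6 × (-1300) = -850 + 3116.6667 + 2083.3333 − 216.6667 = 4133.3333

Policy A ($7,644.44)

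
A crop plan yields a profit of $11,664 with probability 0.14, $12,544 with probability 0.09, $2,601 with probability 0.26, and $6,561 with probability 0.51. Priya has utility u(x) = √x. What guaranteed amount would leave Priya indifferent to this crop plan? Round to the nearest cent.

$6,363.25

E[u] = 0.14·√11664 + 0.09·√12544 + 0.26·√2601 + 0.51·√6561 = 0.14·108 + 0.09·112 + 0.26·51 + 0.51·81 = 79.77
CE = (79.77)² = 6363.2529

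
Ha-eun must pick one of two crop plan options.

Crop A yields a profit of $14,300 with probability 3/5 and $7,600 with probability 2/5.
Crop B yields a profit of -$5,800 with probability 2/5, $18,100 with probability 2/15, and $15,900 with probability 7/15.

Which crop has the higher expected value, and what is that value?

Crop A ($11,620)

Crop A = 3/5 × 14300 + 2/5 × 7600 = 8580 + 3040 = 11620
Crop B = 2/5 × (-5800) + 2/15 × 18100 + 7/15 × 15900 = -2320 + 2413.3333 + 7420 = 7513.3333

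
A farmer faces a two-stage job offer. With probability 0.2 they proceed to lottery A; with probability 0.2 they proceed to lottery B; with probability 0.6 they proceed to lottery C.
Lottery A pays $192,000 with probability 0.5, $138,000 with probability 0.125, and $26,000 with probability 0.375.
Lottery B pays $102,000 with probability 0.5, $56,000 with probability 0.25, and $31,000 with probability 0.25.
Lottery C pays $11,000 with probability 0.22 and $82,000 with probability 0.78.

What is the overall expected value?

$78,978

EV(A) = 0.5 × 192000 + 0.125 × 138000 + 0.375 × 26000 = 96000 + 17250 + 9750 = 123000
EV(B) = 0.5 × 102000 + 0.25 × 56000 + 0.25 × 31000 = 51000 + 14000 + 7750 = 72750
EV(C) = 0.22 × 11000 + 0.78 × 82000 = 2420 + 63960 = 66380
Overall = 0.2 × 123000 + 0.2 × 72750 + 0.6 × 66380 = 24600 + 14550 + 39828 = 78978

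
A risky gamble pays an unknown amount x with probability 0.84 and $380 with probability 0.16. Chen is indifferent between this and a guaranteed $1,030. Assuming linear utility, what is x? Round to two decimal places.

x = $1,153.81

0.84·x + 0.16·380 = 1030
0.84·x = 1030 − 60.8 = 969.2
x = 969.2 / 0.84 = 1153.8095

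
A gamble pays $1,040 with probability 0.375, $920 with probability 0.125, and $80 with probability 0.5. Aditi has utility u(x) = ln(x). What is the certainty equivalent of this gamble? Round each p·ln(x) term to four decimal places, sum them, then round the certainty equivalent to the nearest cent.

E[u] = 0.375·ln(1040) + 0.125·ln(920) + 0.5·ln(80) = 2.6051 + 0.8530 + 2.1910 = 5.6491
CE = e^5.6491 ≈ 284.04

$284.04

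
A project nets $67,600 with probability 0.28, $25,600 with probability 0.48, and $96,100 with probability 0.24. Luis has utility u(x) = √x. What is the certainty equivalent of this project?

$50,176

E[u] = 0.28·√67600 + 0.48·√25600 + 0.24·√96100 = 0.28·260 + 0.48·160 + 0.24·310 = 224
CE = (224)² = 50176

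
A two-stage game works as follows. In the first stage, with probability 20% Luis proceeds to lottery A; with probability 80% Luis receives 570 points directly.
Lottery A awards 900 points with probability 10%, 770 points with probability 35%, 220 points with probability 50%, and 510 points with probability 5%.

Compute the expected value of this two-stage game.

EV(A) = 0.1 × 900 + 0.35 × 770 + 0.5 × 220 + 0.05 × 510 = 90 + 269.5 + 110 + 25.5 = 495
Branch B: 570 (certain)
Overall = 0.2 × 495 + 0.8 × 570 = 99 + 456 = 555

555 points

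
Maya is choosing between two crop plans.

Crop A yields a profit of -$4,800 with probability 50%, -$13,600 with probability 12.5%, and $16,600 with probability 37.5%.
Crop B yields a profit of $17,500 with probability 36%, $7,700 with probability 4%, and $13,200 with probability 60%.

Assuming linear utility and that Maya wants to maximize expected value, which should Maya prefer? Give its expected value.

Crop A = 0.5 × (-4800) + 0.125 × (-13600) + 0.375 × 16600 = -2400 − 1700 + 6225 = 2125
Crop B = 0.36 × 17500 + 0.04 × 7700 + 0.6 × 13200 = 6300 + 308 + 7920 = 14528

Crop B ($14,528)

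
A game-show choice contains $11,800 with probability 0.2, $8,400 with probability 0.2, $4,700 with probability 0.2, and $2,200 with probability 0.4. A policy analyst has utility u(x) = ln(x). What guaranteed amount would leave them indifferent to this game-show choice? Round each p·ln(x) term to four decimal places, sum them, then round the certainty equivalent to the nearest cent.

$4,684.43

E[u] = 0.2·ln(11800) + 0.2·ln(8400) + 0.2·ln(4700) + 0.4·ln(2200) = 1.8752 + 1.8072 + 1.6911 + 3.0785 = 8.4520
CE = e^8.4520 ≈ 4684.43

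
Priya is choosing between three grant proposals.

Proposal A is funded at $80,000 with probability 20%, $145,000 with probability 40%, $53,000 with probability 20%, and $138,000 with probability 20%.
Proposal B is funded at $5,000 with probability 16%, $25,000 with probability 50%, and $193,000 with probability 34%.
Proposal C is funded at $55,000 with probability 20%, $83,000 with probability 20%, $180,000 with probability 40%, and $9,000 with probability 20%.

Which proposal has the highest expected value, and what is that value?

Proposal A ($112,200)

Proposal A = 0.2 × 80000 + 0.4 × 145000 + 0.2 × 53000 + 0.2 × 138000 = 16000 + 58000 + 10600 + 27600 = 112200
Proposal B = 0.16 × 5000 + 0.5 × 25000 + 0.34 × 193000 = 800 + 12500 + 65620 = 78920
Proposal C = 0.2 × 55000 + 0.2 × 83000 + 0.4 × 180000 + 0.2 × 9000 = 11000 + 16600 + 72000 + 1800 = 101400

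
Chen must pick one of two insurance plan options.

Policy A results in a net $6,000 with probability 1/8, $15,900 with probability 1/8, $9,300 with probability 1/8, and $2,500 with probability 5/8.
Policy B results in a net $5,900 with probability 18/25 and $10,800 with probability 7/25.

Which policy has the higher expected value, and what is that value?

Policy B ($7,272)

Policy A = 1/8 × 6000 + 1/8 × 15900 + 1/8 × 9300 + 5/8 × 2500 = 750 + 1987.5 + 1162.5 + 1562.5 = 5462.5
Policy B = 18/25 × 5900 + 7/25 × 10800 = 4248 + 3024 = 7272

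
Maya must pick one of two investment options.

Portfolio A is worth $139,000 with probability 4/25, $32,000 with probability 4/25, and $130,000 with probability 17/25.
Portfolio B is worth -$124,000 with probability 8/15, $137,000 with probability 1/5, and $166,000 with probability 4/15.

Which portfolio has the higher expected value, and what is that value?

Portfolio A = 4/25 × 139000 + 4/25 × 32000 + 17/25 × 130000 = 22240 + 5120 + 88400 = 115760
Portfolio B = 8/15 × (-124000) + 1/5 × 137000 + 4/15 × 166000 = -66133.3333 + 27400 + 44266.6667 = 5533.3333

Portfolio A ($115,760)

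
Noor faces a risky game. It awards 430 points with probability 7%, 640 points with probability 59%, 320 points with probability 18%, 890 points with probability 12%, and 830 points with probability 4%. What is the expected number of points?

605.3 points

EV = 0.07 × 430 + 0.59 × 640 + 0.18 × 320 + 0.12 × 890 + 0.04 × 830 = 30.1 + 377.6 + 57.6 + 106.8 + 33.2 = 605.3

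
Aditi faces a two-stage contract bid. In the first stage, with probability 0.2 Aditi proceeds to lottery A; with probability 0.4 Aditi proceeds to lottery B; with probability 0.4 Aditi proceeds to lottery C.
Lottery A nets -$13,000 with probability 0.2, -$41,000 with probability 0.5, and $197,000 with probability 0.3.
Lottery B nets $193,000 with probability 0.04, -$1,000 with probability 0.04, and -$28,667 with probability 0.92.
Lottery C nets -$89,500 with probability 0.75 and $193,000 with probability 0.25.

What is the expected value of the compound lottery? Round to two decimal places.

-$7,827.46

EV(A) = 0.2 × (-13000) + 0.5 × (-41000) + 0.3 × 197000 = -2600 − 20500 + 59100 = 36000
EV(B) = 0.04 × 193000 + 0.04 × (-1000) + 0.92 × (-28667) = 7720 − 40 − 26373.64 = -18693.64
EV(C) = 0.75 × (-89500) + 0.25 × 193000 = -67125 + 48250 = -18875
Overall = 0.2 × 36000 + 0.4 × (-18693.64) + 0.4 × (-18875) = 7200 − 7477.456 − 7550 = -7827.456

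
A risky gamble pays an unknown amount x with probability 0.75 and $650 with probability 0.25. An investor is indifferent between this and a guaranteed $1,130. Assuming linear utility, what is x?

0.75·x + 0.25·650 = 1130
0.75·x = 1130 − 162.5 = 967.5
x = 967.5 / 0.75 = 1290

x = $1,290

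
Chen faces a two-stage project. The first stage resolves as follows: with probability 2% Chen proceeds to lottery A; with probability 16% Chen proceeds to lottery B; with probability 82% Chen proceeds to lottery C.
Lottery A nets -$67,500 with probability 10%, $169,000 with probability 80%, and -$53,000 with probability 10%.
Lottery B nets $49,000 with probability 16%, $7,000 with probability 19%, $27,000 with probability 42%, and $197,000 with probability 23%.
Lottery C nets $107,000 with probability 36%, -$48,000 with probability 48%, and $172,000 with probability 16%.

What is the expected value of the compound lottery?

EV(A) = 0.1 × (-67500) + 0.8 × 169000 + 0.1 × (-53000) = -6750 + 135200 − 5300 = 123150
EV(B) = 0.16 × 49000 + 0.19 × 7000 + 0.42 × 27000 + 0.23 × 197000 = 7840 + 1330 + 11340 + 45310 = 65820
EV(C) = 0.36 × 107000 + 0.48 × (-48000) + 0.16 × 172000 = 38520 − 23040 + 27520 = 43000
Overall = 0.02 × 123150 + 0.16 × 65820 + 0.82 × 43000 = 2463 + 10531.2 + 35260 = 48254.2

$48,254.20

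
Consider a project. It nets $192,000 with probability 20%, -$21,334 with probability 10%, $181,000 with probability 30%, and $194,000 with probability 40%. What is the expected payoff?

EV = 0.2 × 192000 + 0.1 × (-21334) + 0.3 × 181000 + 0.4 × 194000 = 38400 − 2133.4 + 54300 + 77600 = 168166.6

$168,166.60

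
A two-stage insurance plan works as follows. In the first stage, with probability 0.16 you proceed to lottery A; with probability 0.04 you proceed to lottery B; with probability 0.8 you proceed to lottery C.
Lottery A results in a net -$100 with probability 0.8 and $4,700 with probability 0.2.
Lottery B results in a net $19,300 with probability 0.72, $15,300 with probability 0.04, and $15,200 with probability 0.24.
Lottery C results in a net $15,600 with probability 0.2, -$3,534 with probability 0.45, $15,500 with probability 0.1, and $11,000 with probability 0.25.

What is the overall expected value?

$5,527.60

EV(A) = 0.8 × (-100) + 0.2 × 4700 = -80 + 940 = 860
EV(B) = 0.72 × 19300 + 0.04 × 15300 + 0.24 × 15200 = 13896 + 612 + 3648 = 18156
EV(C) = 0.2 × 15600 + 0.45 × (-3534) + 0.1 × 15500 + 0.25 × 11000 = 3120 − 1590.3 + 1550 + 2750 = 5829.7
Overall = 0.16 × 860 + 0.04 × 18156 + 0.8 × 5829.7 = 137.6 + 726.24 + 4663.76 = 5527.6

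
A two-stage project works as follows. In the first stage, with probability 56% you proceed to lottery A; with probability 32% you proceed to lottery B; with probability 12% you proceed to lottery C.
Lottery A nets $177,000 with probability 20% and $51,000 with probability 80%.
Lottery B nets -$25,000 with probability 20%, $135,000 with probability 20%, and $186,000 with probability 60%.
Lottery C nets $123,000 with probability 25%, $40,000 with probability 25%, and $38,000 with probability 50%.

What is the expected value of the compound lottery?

EV(A) = 0.2 × 177000 + 0.8 × 51000 = 35400 + 40800 = 76200
EV(B) = 0.2 × (-25000) + 0.2 × 135000 + 0.6 × 186000 = -5000 + 27000 + 111600 = 133600
EV(C) = 0.25 × 123000 + 0.25 × 40000 + 0.5 × 38000 = 30750 + 10000 + 19000 = 59750
Overall = 0.56 × 76200 + 0.32 × 133600 + 0.12 × 59750 = 42672 + 42752 + 7170 = 92594

$92,594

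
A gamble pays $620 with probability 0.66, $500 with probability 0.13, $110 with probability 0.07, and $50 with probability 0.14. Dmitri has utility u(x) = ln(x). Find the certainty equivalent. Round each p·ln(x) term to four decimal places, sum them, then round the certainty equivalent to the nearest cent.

$375.48

E[u] = 0.66·ln(620) + 0.13·ln(500) + 0.07·ln(110) + 0.14·ln(50) = 4.2436 + 0.8079 + 0.3290 + 0.5477 = 5.9282
CE = e^5.9282 ≈ 375.48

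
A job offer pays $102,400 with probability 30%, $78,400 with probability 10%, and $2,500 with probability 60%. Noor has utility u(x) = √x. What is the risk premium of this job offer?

E[u] = 0.3·√102400 + 0.1·√78400 + 0.6·√2500 = 0.3·320 + 0.1·280 + 0.6·50 = 154
CE = (154)² = 23716
Risk premium = EV − CE = 40060 − 23716 = 16344

$16,344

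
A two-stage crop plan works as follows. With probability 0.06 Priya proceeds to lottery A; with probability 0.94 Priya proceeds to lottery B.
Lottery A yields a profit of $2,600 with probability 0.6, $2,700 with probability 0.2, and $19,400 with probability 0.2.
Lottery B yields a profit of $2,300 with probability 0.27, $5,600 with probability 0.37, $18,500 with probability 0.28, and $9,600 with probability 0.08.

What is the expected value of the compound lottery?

EV(A) = 0.6 × 2600 + 0.2 × 2700 + 0.2 × 19400 = 1560 + 540 + 3880 = 5980
EV(B) = 0.27 × 2300 + 0.37 × 5600 + 0.28 × 18500 + 0.08 × 9600 = 621 + 2072 + 5180 + 768 = 8641
Overall = 0.06 × 5980 + 0.94 × 8641 = 358.8 + 8122.54 = 8481.34

$8,481.34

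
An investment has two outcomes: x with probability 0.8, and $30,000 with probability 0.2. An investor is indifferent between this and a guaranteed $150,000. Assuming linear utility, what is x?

x = $180,000

0.8·x + 0.2·30000 = 150000
0.8·x = 150000 − 6000 = 144000
x = 144000 / 0.8 = 180000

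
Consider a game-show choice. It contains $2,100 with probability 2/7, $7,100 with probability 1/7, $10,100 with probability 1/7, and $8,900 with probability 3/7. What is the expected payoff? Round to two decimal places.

EV = 2/7 × 2100 + 1/7 × 7100 + 1/7 × 10100 + 3/7 × 8900 = 600 + 1014.2857 + 1442.8571 + 3814.2857 = 6871.4286

$6,871.43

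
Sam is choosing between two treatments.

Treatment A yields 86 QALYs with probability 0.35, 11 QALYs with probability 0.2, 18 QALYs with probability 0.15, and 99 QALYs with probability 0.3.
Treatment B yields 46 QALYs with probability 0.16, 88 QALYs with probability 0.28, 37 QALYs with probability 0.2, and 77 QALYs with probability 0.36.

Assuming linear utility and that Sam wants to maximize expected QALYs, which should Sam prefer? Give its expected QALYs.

Treatment B (67.12 QALYs)

Treatment A = 0.35 × 86 + 0.2 × 11 + 0.15 × 18 + 0.3 × 99 = 30.1 + 2.2 + 2.7 + 29.7 = 64.7
Treatment B = 0.16 × 46 + 0.28 × 88 + 0.2 × 37 + 0.36 × 77 = 7.36 + 24.64 + 7.4 + 27.72 = 67.12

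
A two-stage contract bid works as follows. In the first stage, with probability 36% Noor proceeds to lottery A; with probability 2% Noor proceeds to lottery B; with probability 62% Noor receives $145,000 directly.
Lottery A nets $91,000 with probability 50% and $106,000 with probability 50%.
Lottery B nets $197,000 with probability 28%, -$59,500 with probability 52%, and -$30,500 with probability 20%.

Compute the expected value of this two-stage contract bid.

$125,722.40

EV(A) = 0.5 × 91000 + 0.5 × 106000 = 45500 + 53000 = 98500
EV(B) = 0.28 × 197000 + 0.52 × (-59500) + 0.2 × (-30500) = 55160 − 30940 − 6100 = 18120
Branch C: 145000 (certain)
Overall = 0.36 × 98500 + 0.02 × 18120 + 0.62 × 145000 = 35460 + 362.4 + 89900 = 125722.4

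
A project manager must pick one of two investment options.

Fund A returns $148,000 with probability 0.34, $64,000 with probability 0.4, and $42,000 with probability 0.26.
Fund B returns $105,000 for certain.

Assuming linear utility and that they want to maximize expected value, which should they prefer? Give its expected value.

Fund B ($105,000)

Fund A = 0.34 × 148000 + 0.4 × 64000 + 0.26 × 42000 = 50320 + 25600 + 10920 = 86840
Fund B: 105000 (certain)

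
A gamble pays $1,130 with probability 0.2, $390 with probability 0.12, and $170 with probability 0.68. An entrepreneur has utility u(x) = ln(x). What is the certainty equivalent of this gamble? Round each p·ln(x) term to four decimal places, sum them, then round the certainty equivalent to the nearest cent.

E[u] = 0.2·ln(1130) + 0.12·ln(390) + 0.68·ln(170) = 1.4060 + 0.7159 + 3.4923 = 5.6142
CE = e^5.6142 ≈ 274.29

$274.29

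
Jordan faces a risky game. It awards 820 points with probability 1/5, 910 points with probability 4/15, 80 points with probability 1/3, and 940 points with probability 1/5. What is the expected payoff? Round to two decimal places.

621.33 points

EV = 1/5 × 820 + 4/15 × 910 + 1/3 × 80 + 1/5 × 940 = 164 + 242.6667 + 26.6667 + 188 = 621.3333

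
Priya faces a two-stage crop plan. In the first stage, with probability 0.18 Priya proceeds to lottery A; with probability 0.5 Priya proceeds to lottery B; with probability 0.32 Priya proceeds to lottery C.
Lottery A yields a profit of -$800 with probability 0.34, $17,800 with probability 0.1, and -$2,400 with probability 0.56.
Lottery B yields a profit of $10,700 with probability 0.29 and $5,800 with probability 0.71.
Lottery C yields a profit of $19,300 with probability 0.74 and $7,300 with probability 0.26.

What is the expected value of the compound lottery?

$8,817.62

EV(A) = 0.34 × (-800) + 0.1 × 17800 + 0.56 × (-2400) = -272 + 1780 − 1344 = 164
EV(B) = 0.29 × 10700 + 0.71 × 5800 = 3103 + 4118 = 7221
EV(C) = 0.74 × 19300 + 0.26 × 7300 = 14282 + 1898 = 16180
Overall = 0.18 × 164 + 0.5 × 7221 + 0.32 × 16180 = 29.52 + 3610.5 + 5177.6 = 8817.62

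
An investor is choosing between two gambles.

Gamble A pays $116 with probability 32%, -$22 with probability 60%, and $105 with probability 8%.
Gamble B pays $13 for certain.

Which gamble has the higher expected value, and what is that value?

Gamble A = 0.32 × 116 + 0.6 × (-22) + 0.08 × 105 = 37.12 − 13.2 + 8.4 = 32.32
Gamble B: 13 (certain)

Gamble A ($32.32)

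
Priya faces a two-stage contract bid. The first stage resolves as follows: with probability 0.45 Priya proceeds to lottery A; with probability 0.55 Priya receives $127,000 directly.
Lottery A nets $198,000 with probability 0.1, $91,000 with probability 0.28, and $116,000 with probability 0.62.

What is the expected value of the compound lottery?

EV(A) = 0.1 × 198000 + 0.28 × 91000 + 0.62 × 116000 = 19800 + 25480 + 71920 = 117200
Branch B: 127000 (certain)
Overall = 0.45 × 117200 + 0.55 × 127000 = 52740 + 69850 = 122590

$122,590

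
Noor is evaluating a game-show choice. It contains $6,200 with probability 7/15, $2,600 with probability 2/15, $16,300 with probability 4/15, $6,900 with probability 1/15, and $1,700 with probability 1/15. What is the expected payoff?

EV = 7/15 × 6200 + 2/15 × 2600 + 4/15 × 16300 + 1/15 × 6900 + 1/15 × 1700 = 2893.3333 + 346.6667 + 4346.6667 + 460 + 113.3333 = 8160

$8,160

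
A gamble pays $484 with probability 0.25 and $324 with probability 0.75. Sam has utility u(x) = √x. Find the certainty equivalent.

$361

E[u] = 0.25·√484 + 0.75·√324 = 0.25·22 + 0.75·18 = 19
CE = (19)² = 361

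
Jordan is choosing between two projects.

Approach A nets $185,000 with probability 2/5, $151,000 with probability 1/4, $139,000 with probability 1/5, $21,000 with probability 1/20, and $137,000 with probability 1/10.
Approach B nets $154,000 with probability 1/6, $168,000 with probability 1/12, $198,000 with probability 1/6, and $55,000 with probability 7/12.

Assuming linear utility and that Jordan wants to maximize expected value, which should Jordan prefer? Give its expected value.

Approach A ($154,300)

Approach A = 2/5 × 185000 + 1/4 × 151000 + 1/5 × 139000 + 1/20 × 21000 + 1/10 × 137000 = 74000 + 37750 + 27800 + 1050 + 13700 = 154300
Approach B = 1/6 × 154000 + 1/12 × 168000 + 1/6 × 198000 + 7/12 × 55000 = 25666.6667 + 14000 + 33000 + 32083.3333 = 104750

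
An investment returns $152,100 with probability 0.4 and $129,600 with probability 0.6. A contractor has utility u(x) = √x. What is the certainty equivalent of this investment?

E[u] = 0.4·√152100 + 0.6·√129600 = 0.4·390 + 0.6·360 = 372
CE = (372)² = 138384

$138,384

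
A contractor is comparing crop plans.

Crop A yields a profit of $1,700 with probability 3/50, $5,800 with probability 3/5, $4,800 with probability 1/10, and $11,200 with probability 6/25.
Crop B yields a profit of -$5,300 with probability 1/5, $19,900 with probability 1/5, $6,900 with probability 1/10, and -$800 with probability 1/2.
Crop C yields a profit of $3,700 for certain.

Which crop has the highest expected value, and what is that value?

Crop A = 3/50 × 1700 + 3/5 × 5800 + 1/10 × 4800 + 6/25 × 11200 = 102 + 3480 + 480 + 2688 = 6750
Crop B = 1/5 × (-5300) + 1/5 × 19900 + 1/10 × 6900 + 1/2 × (-800) = -1060 + 3980 + 690 − 400 = 3210
Crop C: 3700 (certain)

Crop A ($6,750)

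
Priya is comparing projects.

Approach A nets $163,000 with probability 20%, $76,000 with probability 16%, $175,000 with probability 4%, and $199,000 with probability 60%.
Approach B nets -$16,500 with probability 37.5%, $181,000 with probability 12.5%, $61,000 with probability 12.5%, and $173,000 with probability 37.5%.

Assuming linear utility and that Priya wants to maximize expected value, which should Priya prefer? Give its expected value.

Approach A ($171,160)

Approach A = 0.2 × 163000 + 0.16 × 76000 + 0.04 × 175000 + 0.6 × 199000 = 32600 + 12160 + 7000 + 119400 = 171160
Approach B = 0.375 × (-16500) + 0.125 × 181000 + 0.125 × 61000 + 0.375 × 173000 = -6187.5 + 22625 + 7625 + 64875 = 88937.5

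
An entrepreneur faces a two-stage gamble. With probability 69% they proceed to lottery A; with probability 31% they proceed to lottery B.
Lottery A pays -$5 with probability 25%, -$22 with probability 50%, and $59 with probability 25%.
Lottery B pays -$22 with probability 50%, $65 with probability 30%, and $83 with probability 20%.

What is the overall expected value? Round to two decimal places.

$9.51

EV(A) = 0.25 × (-5) + 0.5 × (-22) + 0.25 × 59 = -1.25 − 11 + 14.75 = 2.5
EV(B) = 0.5 × (-22) + 0.3 × 65 + 0.2 × 83 = -11 + 19.5 + 16.6 = 25.1
Overall = 0.69 × 2.5 + 0.31 × 25.1 = 1.725 + 7.781 = 9.506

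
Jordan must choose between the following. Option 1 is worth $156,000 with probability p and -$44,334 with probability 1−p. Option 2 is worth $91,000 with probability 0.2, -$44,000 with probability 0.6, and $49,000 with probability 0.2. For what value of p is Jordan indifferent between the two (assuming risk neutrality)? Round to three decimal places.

EV(Option 2) = 0.2 × 91000 + 0.6 × (-44000) + 0.2 × 49000 = 18200 − 26400 + 9800 = 1600
p·156000 + (1−p)·(-44334) = 1600
200334p − 44334 = 1600
p = (1600 + 44334) / 200334

p = 0.229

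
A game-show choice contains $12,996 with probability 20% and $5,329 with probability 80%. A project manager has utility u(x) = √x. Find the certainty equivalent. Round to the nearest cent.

E[u] = 0.2·√12996 + 0.8·√5329 = 0.2·114 + 0.8·73 = 81.2
CE = (81.2)² = 6593.44

$6,593.44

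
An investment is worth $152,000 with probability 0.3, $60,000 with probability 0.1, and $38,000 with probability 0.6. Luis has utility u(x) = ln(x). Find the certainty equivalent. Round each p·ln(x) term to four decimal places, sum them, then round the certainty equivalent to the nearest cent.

$60,288.70

E[u] = 0.3·ln(152000) + 0.1·ln(60000) + 0.6·ln(38000) = 3.5795 + 1.1002 + 6.3272 = 11.0069
CE = e^11.0069 ≈ 60288.70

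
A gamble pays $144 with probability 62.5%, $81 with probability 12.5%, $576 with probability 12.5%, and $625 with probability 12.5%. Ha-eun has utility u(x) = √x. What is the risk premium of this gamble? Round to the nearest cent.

$32.69

E[u] = 0.625·√144 + 0.125·√81 + 0.125·√576 + 0.125·√625 = 0.625·12 + 0.125·9 + 0.125·24 + 0.125·25 = 14.75
CE = (14.75)² = 217.5625
Risk premium = EV − CE = 250.25 − 217.5625 = 32.6875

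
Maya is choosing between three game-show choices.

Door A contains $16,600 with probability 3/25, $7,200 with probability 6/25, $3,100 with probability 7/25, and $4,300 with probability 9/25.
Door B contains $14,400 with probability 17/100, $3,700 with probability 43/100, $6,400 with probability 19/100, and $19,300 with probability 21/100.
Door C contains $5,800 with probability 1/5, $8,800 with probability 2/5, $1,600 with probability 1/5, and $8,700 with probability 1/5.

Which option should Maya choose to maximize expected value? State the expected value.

Door A = 3/25 × 16600 + 6/25 × 7200 + 7/25 × 3100 + 9/25 × 4300 = 1992 + 1728 + 868 + 1548 = 6136
Door B = 17/100 × 14400 + 43/100 × 3700 + 19/100 × 6400 + 21/100 × 19300 = 2448 + 1591 + 1216 + 4053 = 9308
Door C = 1/5 × 5800 + 2/5 × 8800 + 1/5 × 1600 + 1/5 × 8700 = 1160 + 3520 + 320 + 1740 = 6740

Door B ($9,308)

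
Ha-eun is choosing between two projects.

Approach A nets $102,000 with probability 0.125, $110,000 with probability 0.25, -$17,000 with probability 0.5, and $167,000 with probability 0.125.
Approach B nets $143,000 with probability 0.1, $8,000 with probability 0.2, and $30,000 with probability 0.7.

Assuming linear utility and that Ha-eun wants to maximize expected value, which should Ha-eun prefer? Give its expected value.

Approach A = 0.125 × 102000 + 0.25 × 110000 + 0.5 × (-17000) + 0.125 × 167000 = 12750 + 27500 − 8500 + 20875 = 52625
Approach B = 0.1 × 143000 + 0.2 × 8000 + 0.7 × 30000 = 14300 + 1600 + 21000 = 36900

Approach A ($52,625)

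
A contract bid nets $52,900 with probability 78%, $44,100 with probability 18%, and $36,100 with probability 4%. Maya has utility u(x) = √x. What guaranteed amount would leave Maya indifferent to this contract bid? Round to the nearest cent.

$50,535.04

E[u] = 0.78·√52900 + 0.18·√44100 + 0.04·√36100 = 0.78·230 + 0.18·210 + 0.04·190 = 224.8
CE = (224.8)² = 50535.04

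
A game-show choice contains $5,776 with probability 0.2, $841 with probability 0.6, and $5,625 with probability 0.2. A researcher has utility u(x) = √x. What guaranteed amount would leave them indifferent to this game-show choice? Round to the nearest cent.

$2,265.76

E[u] = 0.2·√5776 + 0.6·√841 + 0.2·√5625 = 0.2·76 + 0.6·29 + 0.2·75 = 47.6
CE = (47.6)² = 2265.76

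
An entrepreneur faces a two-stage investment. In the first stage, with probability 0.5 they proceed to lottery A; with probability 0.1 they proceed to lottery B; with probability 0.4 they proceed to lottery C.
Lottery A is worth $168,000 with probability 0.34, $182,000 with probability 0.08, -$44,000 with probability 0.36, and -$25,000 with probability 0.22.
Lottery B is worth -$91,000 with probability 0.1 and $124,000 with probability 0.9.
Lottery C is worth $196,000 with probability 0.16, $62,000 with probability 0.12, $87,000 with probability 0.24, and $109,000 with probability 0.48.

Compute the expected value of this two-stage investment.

EV(A) = 0.34 × 168000 + 0.08 × 182000 + 0.36 × (-44000) + 0.22 × (-25000) = 57120 + 14560 − 15840 − 5500 = 50340
EV(B) = 0.1 × (-91000) + 0.9 × 124000 = -9100 + 111600 = 102500
EV(C) = 0.16 × 196000 + 0.12 × 62000 + 0.24 × 87000 + 0.48 × 109000 = 31360 + 7440 + 20880 + 52320 = 112000
Overall = 0.5 × 50340 + 0.1 × 102500 + 0.4 × 112000 = 25170 + 10250 + 44800 = 80220

$80,220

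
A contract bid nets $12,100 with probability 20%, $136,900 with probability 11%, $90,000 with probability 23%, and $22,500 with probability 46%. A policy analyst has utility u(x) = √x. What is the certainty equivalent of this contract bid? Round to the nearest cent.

E[u] = 0.2·√12100 + 0.11·√136900 + 0.23·√90000 + 0.46·√22500 = 0.2·110 + 0.11·370 + 0.23·300 + 0.46·150 = 200.7
CE = (200.7)² = 40280.49

$40,280.49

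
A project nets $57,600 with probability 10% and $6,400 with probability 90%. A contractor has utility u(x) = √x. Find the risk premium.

$2,304

E[u] = 0.1·√57600 + 0.9·√6400 = 0.1·240 + 0.9·80 = 96
CE = (96)² = 9216
Risk premium = EV − CE = 11520 − 9216 = 2304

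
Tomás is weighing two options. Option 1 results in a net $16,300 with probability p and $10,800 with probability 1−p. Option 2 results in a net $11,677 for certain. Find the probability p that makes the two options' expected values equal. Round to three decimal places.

p = 0.159

p·16300 + (1−p)·10800 = 11677
5500p + 10800 = 11677
p = (11677 − 10800) / 5500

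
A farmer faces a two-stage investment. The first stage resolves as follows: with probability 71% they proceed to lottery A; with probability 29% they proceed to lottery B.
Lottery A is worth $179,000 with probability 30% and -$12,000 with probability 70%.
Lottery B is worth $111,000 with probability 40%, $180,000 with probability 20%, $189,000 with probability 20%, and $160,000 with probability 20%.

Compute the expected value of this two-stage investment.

EV(A) = 0.3 × 179000 + 0.7 × (-12000) = 53700 − 8400 = 45300
EV(B) = 0.4 × 111000 + 0.2 × 180000 + 0.2 × 189000 + 0.2 × 160000 = 44400 + 36000 + 37800 + 32000 = 150200
Overall = 0.71 × 45300 + 0.29 × 150200 = 32163 + 43558 = 75721

$75,721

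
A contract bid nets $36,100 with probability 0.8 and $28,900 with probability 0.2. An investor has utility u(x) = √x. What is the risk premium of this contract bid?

$64

E[u] = 0.8·√36100 + 0.2·√28900 = 0.8·190 + 0.2·170 = 186
CE = (186)² = 34596
Risk premium = EV − CE = 34660 − 34596 = 64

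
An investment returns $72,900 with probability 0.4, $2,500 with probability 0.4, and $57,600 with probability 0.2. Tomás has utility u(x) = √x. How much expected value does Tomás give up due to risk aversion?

$10,704

E[u] = 0.4·√72900 + 0.4·√2500 + 0.2·√57600 = 0.4·270 + 0.4·50 + 0.2·240 = 176
CE = (176)² = 30976
Risk premium = EV − CE = 41680 − 30976 = 10704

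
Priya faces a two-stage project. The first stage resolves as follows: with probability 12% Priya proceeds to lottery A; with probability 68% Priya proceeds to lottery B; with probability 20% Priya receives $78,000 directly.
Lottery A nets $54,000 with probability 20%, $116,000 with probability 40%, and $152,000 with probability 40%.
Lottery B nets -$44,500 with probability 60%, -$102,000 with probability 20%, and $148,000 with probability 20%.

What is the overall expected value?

EV(A) = 0.2 × 54000 + 0.4 × 116000 + 0.4 × 152000 = 10800 + 46400 + 60800 = 118000
EV(B) = 0.6 × (-44500) + 0.2 × (-102000) + 0.2 × 148000 = -26700 − 20400 + 29600 = -17500
Branch C: 78000 (certain)
Overall = 0.12 × 118000 + 0.68 × (-17500) + 0.2 × 78000 = 14160 − 11900 + 15600 = 17860

$17,860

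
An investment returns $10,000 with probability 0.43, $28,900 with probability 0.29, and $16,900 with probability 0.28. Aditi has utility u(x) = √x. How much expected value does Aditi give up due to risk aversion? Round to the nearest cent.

E[u] = 0.43·√10000 + 0.29·√28900 + 0.28·√16900 = 0.43·100 + 0.29·170 + 0.28·130 = 128.7
CE = (128.7)² = 16563.69
Risk premium = EV − CE = 17413 − 16563.69 = 849.31

$849.31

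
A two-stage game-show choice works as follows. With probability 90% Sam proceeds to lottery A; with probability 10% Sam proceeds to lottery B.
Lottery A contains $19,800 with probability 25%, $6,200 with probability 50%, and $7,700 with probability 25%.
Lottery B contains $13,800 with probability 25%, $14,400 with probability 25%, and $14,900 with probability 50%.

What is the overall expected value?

EV(A) = 0.25 × 19800 + 0.5 × 6200 + 0.25 × 7700 = 4950 + 3100 + 1925 = 9975
EV(B) = 0.25 × 13800 + 0.25 × 14400 + 0.5 × 14900 = 3450 + 3600 + 7450 = 14500
Overall = 0.9 × 9975 + 0.1 × 14500 = 8977.5 + 1450 = 10427.5

$10,427.50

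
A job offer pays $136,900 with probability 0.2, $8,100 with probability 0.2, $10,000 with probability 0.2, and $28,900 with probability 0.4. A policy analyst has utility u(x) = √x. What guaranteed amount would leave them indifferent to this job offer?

E[u] = 0.2·√136900 + 0.2·√8100 + 0.2·√10000 + 0.4·√28900 = 0.2·370 + 0.2·90 + 0.2·100 + 0.4·170 = 180
CE = (180)² = 32400

$32,400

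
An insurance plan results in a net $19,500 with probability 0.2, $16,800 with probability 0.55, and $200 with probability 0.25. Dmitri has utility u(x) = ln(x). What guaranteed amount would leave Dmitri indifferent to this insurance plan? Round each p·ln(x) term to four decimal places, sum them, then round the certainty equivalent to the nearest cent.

$5,717.00

E[u] = 0.2·ln(19500) + 0.55·ln(16800) + 0.25·ln(200) = 1.9756 + 5.3510 + 1.3246 = 8.6512
CE = e^8.6512 ≈ 5717.00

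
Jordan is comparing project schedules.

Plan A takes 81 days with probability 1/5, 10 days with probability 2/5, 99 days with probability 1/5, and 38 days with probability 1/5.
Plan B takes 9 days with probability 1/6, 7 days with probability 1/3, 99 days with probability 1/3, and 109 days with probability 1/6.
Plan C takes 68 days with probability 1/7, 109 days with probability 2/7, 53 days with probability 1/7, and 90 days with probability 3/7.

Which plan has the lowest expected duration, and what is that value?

Plan A = 1/5 × 81 + 2/5 × 10 + 1/5 × 99 + 1/5 × 38 = 16.2 + 4 + 19.8 + 7.6 = 47.6
Plan B = 1/6 × 9 + 1/3 × 7 + 1/3 × 99 + 1/6 × 109 = 1.5 + 2.3333 + 33 + 18.1667 = 55
Plan C = 1/7 × 68 + 2/7 × 109 + 1/7 × 53 + 3/7 × 90 = 9.7143 + 31.1429 + 7.5714 + 38.5714 = 87

Plan A (47.6 days)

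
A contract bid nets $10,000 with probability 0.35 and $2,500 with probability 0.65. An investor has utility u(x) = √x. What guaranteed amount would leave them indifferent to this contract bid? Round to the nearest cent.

$4,556.25

E[u] = 0.35·√10000 + 0.65·√2500 = 0.35·100 + 0.65·50 = 67.5
CE = (67.5)² = 4556.25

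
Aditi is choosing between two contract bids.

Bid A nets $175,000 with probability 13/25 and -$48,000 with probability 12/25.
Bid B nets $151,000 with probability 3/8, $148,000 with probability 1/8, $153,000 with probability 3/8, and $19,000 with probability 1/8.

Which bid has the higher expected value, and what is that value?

Bid A = 13/25 × 175000 + 12/25 × (-48000) = 91000 − 23040 = 67960
Bid B = 3/8 × 151000 + 1/8 × 148000 + 3/8 × 153000 + 1/8 × 19000 = 56625 + 18500 + 57375 + 2375 = 134875

Bid B ($134,875)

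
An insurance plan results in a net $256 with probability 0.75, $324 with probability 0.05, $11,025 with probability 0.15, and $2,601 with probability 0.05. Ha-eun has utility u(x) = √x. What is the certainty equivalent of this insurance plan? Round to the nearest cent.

$973.44

E[u] = 0.75·√256 + 0.05·√324 + 0.15·√11025 + 0.05·√2601 = 0.75·16 + 0.05·18 + 0.15·105 + 0.05·51 = 31.2
CE = (31.2)² = 973.44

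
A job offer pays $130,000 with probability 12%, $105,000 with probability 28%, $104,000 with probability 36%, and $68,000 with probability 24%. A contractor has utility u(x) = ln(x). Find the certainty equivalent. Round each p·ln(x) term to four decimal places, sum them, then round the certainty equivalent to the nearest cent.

E[u] = 0.12·ln(130000) + 0.28·ln(105000) + 0.36·ln(104000) + 0.24·ln(68000) = 1.4130 + 3.2373 + 4.1588 + 2.6705 = 11.4796
CE = e^11.4796 ≈ 96722.37

$96,722.37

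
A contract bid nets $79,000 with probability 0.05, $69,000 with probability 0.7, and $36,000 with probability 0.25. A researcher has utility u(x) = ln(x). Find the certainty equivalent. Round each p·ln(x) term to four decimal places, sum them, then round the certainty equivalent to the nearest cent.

$59,041.74

E[u] = 0.05·ln(79000) + 0.7·ln(69000) + 0.25·ln(36000) = 0.5639 + 7.7993 + 2.6228 = 10.9860
CE = e^10.9860 ≈ 59041.74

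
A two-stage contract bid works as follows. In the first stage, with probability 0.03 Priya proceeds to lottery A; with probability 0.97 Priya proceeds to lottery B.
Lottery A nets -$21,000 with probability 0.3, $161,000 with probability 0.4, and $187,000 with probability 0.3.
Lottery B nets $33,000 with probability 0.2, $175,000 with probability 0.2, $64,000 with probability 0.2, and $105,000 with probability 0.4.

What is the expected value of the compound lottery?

EV(A) = 0.3 × (-21000) + 0.4 × 161000 + 0.3 × 187000 = -6300 + 64400 + 56100 = 114200
EV(B) = 0.2 × 33000 + 0.2 × 175000 + 0.2 × 64000 + 0.4 × 105000 = 6600 + 35000 + 12800 + 42000 = 96400
Overall = 0.03 × 114200 + 0.97 × 96400 = 3426 + 93508 = 96934

$96,934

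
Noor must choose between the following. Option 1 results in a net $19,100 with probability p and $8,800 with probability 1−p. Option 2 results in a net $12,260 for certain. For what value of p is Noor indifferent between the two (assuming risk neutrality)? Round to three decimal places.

p·19100 + (1−p)·8800 = 12260
10300p + 8800 = 12260
p = (12260 − 8800) / 10300

p = 0.336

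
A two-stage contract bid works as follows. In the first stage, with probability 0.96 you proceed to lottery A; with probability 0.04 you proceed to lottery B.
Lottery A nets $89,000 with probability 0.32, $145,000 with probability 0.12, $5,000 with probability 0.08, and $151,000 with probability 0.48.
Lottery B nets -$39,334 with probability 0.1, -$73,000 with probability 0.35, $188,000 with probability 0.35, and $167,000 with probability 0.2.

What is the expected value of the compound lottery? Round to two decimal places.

$116,798.26

EV(A) = 0.32 × 89000 + 0.12 × 145000 + 0.08 × 5000 + 0.48 × 151000 = 28480 + 17400 + 400 + 72480 = 118760
EV(B) = 0.1 × (-39334) + 0.35 × (-73000) + 0.35 × 188000 + 0.2 × 167000 = -3933.4 − 25550 + 65800 + 33400 = 69716.6
Overall = 0.96 × 118760 + 0.04 × 69716.6 = 114009.6 + 2788.664 = 116798.264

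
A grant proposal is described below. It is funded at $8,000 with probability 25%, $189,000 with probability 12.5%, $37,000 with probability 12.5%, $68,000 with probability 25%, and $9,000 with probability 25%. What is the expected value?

$49,500

EV = 0.25 × 8000 + 0.125 × 189000 + 0.125 × 37000 + 0.25 × 68000 + 0.25 × 9000 = 2000 + 23625 + 4625 + 17000 + 2250 = 49500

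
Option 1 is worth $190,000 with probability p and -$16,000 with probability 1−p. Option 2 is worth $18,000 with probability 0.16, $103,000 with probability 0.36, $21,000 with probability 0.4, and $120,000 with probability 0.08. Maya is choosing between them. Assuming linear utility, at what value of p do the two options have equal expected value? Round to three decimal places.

p = 0.359

EV(Option 2) = 0.16 × 18000 + 0.36 × 103000 + 0.4 × 21000 + 0.08 × 120000 = 2880 + 37080 + 8400 + 9600 = 57960
p·190000 + (1−p)·(-16000) = 57960
206000p − 16000 = 57960
p = (57960 + 16000) / 206000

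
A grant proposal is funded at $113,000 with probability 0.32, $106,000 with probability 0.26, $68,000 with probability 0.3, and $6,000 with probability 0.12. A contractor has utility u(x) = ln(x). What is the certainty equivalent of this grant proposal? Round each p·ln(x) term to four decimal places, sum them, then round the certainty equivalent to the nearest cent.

$67,090.65

E[u] = 0.32·ln(113000) + 0.26·ln(106000) + 0.3·ln(68000) + 0.12·ln(6000) = 3.7232 + 3.0085 + 3.3382 + 1.0439 = 11.1138
CE = e^11.1138 ≈ 67090.65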